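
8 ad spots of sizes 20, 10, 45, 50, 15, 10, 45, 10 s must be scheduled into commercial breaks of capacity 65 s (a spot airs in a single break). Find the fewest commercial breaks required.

Total = 50 + 45 + 45 + 20 + 15 + 10 + 10 + 10 = 205 s.
Lower bound: ⌈205/65⌉ = 4 commercial breaks.
A packing using 4 commercial breaks:
  break 1: 50 + 15 = 65
  break 2: 45 + 20 = 65
  break 3: 45 + 10 + 10 = 65
  break 4: 10 = 10
This matches the lower bound, so 4 is optimal.

4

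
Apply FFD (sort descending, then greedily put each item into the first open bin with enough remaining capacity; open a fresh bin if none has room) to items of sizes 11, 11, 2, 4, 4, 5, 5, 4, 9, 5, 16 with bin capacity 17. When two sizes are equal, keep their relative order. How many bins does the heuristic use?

5

Sorted descending: 16, 11, 11, 9, 5, 5, 5, 4, 4, 4, 2.
  16 → bin 1 (new)  [load 16/17]
  11 → bin 2 (new)  [load 11/17]
  11 → bin 3 (new)  [load 11/17]
  9 → bin 4 (new)  [load 9/17]
  5 → bin 2  [load 16/17]
  5 → bin 3  [load 16/17]
  5 → bin 4  [load 14/17]
  4 → bin 5 (new)  [load 4/17]
  4 → bin 5  [load 8/17]
  4 → bin 5  [load 12/17]
  2 → bin 4  [load 16/17]
5 bins opened.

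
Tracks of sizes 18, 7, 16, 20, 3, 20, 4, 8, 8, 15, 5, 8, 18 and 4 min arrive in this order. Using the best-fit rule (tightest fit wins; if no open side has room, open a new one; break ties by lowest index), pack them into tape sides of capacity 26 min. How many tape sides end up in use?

7

  18 → side 1 (new)  [load 18/26]
  7 → side 1  [load 25/26]
  16 → side 2 (new)  [load 16/26]
  20 → side 3 (new)  [load 20/26]
  3 → side 3  [load 23/26]
  20 → side 4 (new)  [load 20/26]
  4 → side 4  [load 24/26]
  8 → side 2  [load 24/26]
  8 → side 5 (new)  [load 8/26]
  15 → side 5  [load 23/26]
  5 → side 6 (new)  [load 5/26]
  8 → side 6  [load 13/26]
  18 → side 7 (new)  [load 18/26]
  4 → side 7  [load 22/26]
7 tape sides opened.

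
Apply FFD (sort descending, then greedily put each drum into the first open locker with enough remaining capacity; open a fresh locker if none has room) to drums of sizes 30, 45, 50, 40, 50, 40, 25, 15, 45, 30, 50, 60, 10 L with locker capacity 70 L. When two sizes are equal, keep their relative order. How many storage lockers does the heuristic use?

Sorted descending: 60, 50, 50, 50, 45, 45, 40, 40, 30, 30, 25, 15, 10.
  60 → locker 1 (new)  [load 60/70]
  50 → locker 2 (new)  [load 50/70]
  50 → locker 3 (new)  [load 50/70]
  50 → locker 4 (new)  [load 50/70]
  45 → locker 5 (new)  [load 45/70]
  45 → locker 6 (new)  [load 45/70]
  40 → locker 7 (new)  [load 40/70]
  40 → locker 8 (new)  [load 40/70]
  30 → locker 7  [load 70/70]
  30 → locker 8  [load 70/70]
  25 → locker 5  [load 70/70]
  15 → locker 2  [load 65/70]
  10 → locker 1  [load 70/70]
8 storage lockers opened.

8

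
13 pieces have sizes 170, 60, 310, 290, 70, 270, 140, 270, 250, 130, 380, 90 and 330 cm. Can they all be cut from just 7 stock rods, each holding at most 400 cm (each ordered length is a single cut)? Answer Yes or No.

No

Total = 2760 cm; ⌈2760/400⌉ = 7.
The bound of 7 does not rule out 7, but exhaustive search shows no assignment into 7 stock rods of capacity 400 cm exists — the minimum is 8.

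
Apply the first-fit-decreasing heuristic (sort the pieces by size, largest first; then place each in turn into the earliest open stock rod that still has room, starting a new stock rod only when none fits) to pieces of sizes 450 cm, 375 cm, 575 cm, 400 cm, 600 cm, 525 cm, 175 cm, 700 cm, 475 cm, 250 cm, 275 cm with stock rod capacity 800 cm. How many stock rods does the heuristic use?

Sorted descending: 700, 600, 575, 525, 475, 450, 400, 375, 275, 250, 175.
  700 → stock rod 1 (new)  [load 700/800]
  600 → stock rod 2 (new)  [load 600/800]
  575 → stock rod 3 (new)  [load 575/800]
  525 → stock rod 4 (new)  [load 525/800]
  475 → stock rod 5 (new)  [load 475/800]
  450 → stock rod 6 (new)  [load 450/800]
  400 → stock rod 7 (new)  [load 400/800]
  375 → stock rod 7  [load 775/800]
  275 → stock rod 4  [load 800/800]
  250 → stock rod 5  [load 725/800]
  175 → stock rod 2  [load 775/800]
7 stock rods opened.

7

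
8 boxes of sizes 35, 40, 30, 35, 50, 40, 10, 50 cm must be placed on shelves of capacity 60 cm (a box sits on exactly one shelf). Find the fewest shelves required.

7

Total = 50 + 50 + 40 + 40 + 35 + 35 + 30 + 10 = 290 cm.
Lower bound: ⌈290/60⌉ = 5 shelves.
Also, 6 boxes each exceed 30 cm, and no two of those can share a shelf, so at least 6 shelves are needed.
A packing using 7 shelves:
  shelf 1: 50 + 10 = 60
  shelf 2: 50 = 50
  shelf 3: 40 = 40
  shelf 4: 40 = 40
  shelf 5: 35 = 35
  shelf 6: 35 = 35
  shelf 7: 30 = 30
No arrangement into 6 shelves stays within capacity, so 7 is optimal.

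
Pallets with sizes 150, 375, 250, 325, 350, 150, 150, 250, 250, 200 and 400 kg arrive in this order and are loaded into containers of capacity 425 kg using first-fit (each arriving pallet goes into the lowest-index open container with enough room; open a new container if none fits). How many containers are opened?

9

  150 → container 1 (new)  [load 150/425]
  375 → container 2 (new)  [load 375/425]
  250 → container 1  [load 400/425]
  325 → container 3 (new)  [load 325/425]
  350 → container 4 (new)  [load 350/425]
  150 → container 5 (new)  [load 150/425]
  150 → container 5  [load 300/425]
  250 → container 6 (new)  [load 250/425]
  250 → container 7 (new)  [load 250/425]
  200 → container 8 (new)  [load 200/425]
  400 → container 9 (new)  [load 400/425]
9 containers opened.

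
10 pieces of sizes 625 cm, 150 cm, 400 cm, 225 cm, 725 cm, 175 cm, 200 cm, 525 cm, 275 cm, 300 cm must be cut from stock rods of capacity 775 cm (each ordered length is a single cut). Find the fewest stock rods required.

5

Total = 725 + 625 + 525 + 400 + 300 + 275 + 225 + 200 + 175 + 150 = 3600 cm.
Lower bound: ⌈3600/775⌉ = 5 stock rods.
A packing using 5 stock rods:
  stock rod 1: 725 = 725
  stock rod 2: 625 + 150 = 775
  stock rod 3: 525 + 225 = 750
  stock rod 4: 400 + 300 = 700
  stock rod 5: 275 + 200 + 175 = 650
This matches the lower bound, so 5 is optimal.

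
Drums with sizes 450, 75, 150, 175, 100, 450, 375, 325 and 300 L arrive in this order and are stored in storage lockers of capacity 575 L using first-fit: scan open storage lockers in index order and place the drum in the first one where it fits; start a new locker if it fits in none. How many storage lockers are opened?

6

  450 → locker 1 (new)  [load 450/575]
  75 → locker 1  [load 525/575]
  150 → locker 2 (new)  [load 150/575]
  175 → locker 2  [load 325/575]
  100 → locker 2  [load 425/575]
  450 → locker 3 (new)  [load 450/575]
  375 → locker 4 (new)  [load 375/575]
  325 → locker 5 (new)  [load 325/575]
  300 → locker 6 (new)  [load 300/575]
6 storage lockers opened.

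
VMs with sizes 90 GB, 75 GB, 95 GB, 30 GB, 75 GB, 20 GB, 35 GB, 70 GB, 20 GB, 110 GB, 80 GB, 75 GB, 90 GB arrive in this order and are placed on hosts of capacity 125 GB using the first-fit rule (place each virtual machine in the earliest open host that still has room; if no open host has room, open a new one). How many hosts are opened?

9

  90 → host 1 (new)  [load 90/125]
  75 → host 2 (new)  [load 75/125]
  95 → host 3 (new)  [load 95/125]
  30 → host 1  [load 120/125]
  75 → host 4 (new)  [load 75/125]
  20 → host 2  [load 95/125]
  35 → host 4  [load 110/125]
  70 → host 5 (new)  [load 70/125]
  20 → host 2  [load 115/125]
  110 → host 6 (new)  [load 110/125]
  80 → host 7 (new)  [load 80/125]
  75 → host 8 (new)  [load 75/125]
  90 → host 9 (new)  [load 90/125]
9 hosts opened.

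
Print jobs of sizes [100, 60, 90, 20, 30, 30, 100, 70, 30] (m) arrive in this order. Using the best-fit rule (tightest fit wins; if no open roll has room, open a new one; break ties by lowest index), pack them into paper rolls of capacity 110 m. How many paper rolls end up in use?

6

  100 → roll 1 (new)  [load 100/110]
  60 → roll 2 (new)  [load 60/110]
  90 → roll 3 (new)  [load 90/110]
  20 → roll 3  [load 110/110]
  30 → roll 2  [load 90/110]
  30 → roll 4 (new)  [load 30/110]
  100 → roll 5 (new)  [load 100/110]
  70 → roll 4  [load 100/110]
  30 → roll 6 (new)  [load 30/110]
6 paper rolls opened.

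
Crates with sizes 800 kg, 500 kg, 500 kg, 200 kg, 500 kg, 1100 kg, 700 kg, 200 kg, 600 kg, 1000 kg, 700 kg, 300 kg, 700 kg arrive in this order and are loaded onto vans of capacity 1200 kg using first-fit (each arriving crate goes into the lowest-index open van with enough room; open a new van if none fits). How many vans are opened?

8

  800 → van 1 (new)  [load 800/1200]
  500 → van 2 (new)  [load 500/1200]
  500 → van 2  [load 1000/1200]
  200 → van 1  [load 1000/1200]
  500 → van 3 (new)  [load 500/1200]
  1100 → van 4 (new)  [load 1100/1200]
  700 → van 3  [load 1200/1200]
  200 → van 1  [load 1200/1200]
  600 → van 5 (new)  [load 600/1200]
  1000 → van 6 (new)  [load 1000/1200]
  700 → van 7 (new)  [load 700/1200]
  300 → van 5  [load 900/1200]
  700 → van 8 (new)  [load 700/1200]
8 vans opened.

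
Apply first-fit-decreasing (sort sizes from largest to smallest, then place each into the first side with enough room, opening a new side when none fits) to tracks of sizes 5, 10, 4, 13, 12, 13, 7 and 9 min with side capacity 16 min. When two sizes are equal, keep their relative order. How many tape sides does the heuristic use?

Sorted descending: 13, 13, 12, 10, 9, 7, 5, 4.
  13 → side 1 (new)  [load 13/16]
  13 → side 2 (new)  [load 13/16]
  12 → side 3 (new)  [load 12/16]
  10 → side 4 (new)  [load 10/16]
  9 → side 5 (new)  [load 9/16]
  7 → side 5  [load 16/16]
  5 → side 4  [load 15/16]
  4 → side 3  [load 16/16]
5 tape sides opened.

5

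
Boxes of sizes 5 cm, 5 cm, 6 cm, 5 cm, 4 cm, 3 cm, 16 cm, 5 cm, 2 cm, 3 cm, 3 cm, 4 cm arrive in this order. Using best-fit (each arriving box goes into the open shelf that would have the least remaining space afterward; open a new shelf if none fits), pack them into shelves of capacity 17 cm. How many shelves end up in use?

4

  5 → shelf 1 (new)  [load 5/17]
  5 → shelf 1  [load 10/17]
  6 → shelf 1  [load 16/17]
  5 → shelf 2 (new)  [load 5/17]
  4 → shelf 2  [load 9/17]
  3 → shelf 2  [load 12/17]
  16 → shelf 3 (new)  [load 16/17]
  5 → shelf 2  [load 17/17]
  2 → shelf 4 (new)  [load 2/17]
  3 → shelf 4  [load 5/17]
  3 → shelf 4  [load 8/17]
  4 → shelf 4  [load 12/17]
4 shelves opened.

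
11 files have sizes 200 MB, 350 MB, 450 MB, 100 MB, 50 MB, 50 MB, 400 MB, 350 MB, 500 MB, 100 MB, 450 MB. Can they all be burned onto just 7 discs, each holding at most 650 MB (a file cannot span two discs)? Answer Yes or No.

A valid assignment using 6 discs:
  disc 1: 500 + 100 + 50 = 650
  disc 2: 450 + 200 = 650
  disc 3: 450 + 100 + 50 = 600
  disc 4: 400 = 400
  disc 5: 350 = 350
  disc 6: 350 = 350
That uses only 6 ≤ 7, so 7 discs are enough.

Yes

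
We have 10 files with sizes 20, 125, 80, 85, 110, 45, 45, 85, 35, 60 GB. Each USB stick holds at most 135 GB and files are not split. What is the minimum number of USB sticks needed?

Total = 125 + 110 + 85 + 85 + 80 + 60 + 45 + 45 + 35 + 20 = 690 GB.
Lower bound: ⌈690/135⌉ = 6 USB sticks.
A packing using 6 USB sticks:
  USB stick 1: 125 = 125
  USB stick 2: 110 + 20 = 130
  USB stick 3: 85 + 45 = 130
  USB stick 4: 85 + 45 = 130
  USB stick 5: 80 + 35 = 115
  USB stick 6: 60 = 60
This matches the lower bound, so 6 is optimal.

6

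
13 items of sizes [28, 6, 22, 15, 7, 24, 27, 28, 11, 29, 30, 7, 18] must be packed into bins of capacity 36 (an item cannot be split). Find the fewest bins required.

8

Total = 30 + 29 + 28 + 28 + 27 + 24 + 22 + 18 + 15 + 11 + 7 + 7 + 6 = 252.
Lower bound: ⌈252/36⌉ = 7 bins.
A packing using 8 bins:
  bin 1: 30 + 6 = 36
  bin 2: 29 + 7 = 36
  bin 3: 28 + 7 = 35
  bin 4: 28 = 28
  bin 5: 27 = 27
  bin 6: 24 + 11 = 35
  bin 7: 22 = 22
  bin 8: 18 + 15 = 33
No arrangement into 7 bins stays within capacity, so 8 is optimal.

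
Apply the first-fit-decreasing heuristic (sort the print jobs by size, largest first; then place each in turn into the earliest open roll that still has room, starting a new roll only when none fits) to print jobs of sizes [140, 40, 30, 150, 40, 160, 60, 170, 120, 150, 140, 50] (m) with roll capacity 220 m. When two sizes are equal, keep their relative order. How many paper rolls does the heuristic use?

Sorted descending: 170, 160, 150, 150, 140, 140, 120, 60, 50, 40, 40, 30.
  170 → roll 1 (new)  [load 170/220]
  160 → roll 2 (new)  [load 160/220]
  150 → roll 3 (new)  [load 150/220]
  150 → roll 4 (new)  [load 150/220]
  140 → roll 5 (new)  [load 140/220]
  140 → roll 6 (new)  [load 140/220]
  120 → roll 7 (new)  [load 120/220]
  60 → roll 2  [load 220/220]
  50 → roll 1  [load 220/220]
  40 → roll 3  [load 190/220]
  40 → roll 4  [load 190/220]
  30 → roll 3  [load 220/220]
7 paper rolls opened.

7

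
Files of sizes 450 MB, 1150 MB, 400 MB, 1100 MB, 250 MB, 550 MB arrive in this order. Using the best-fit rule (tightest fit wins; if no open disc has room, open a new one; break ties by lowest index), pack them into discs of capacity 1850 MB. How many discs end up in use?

  450 → disc 1 (new)  [load 450/1850]
  1150 → disc 1  [load 1600/1850]
  400 → disc 2 (new)  [load 400/1850]
  1100 → disc 2  [load 1500/1850]
  250 → disc 1  [load 1850/1850]
  550 → disc 3 (new)  [load 550/1850]
3 discs opened.

3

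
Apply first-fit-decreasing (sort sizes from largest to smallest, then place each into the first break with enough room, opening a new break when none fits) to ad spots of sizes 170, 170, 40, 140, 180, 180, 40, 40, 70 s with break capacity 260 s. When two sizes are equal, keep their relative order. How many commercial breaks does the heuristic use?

Sorted descending: 180, 180, 170, 170, 140, 70, 40, 40, 40.
  180 → break 1 (new)  [load 180/260]
  180 → break 2 (new)  [load 180/260]
  170 → break 3 (new)  [load 170/260]
  170 → break 4 (new)  [load 170/260]
  140 → break 5 (new)  [load 140/260]
  70 → break 1  [load 250/260]
  40 → break 2  [load 220/260]
  40 → break 2  [load 260/260]
  40 → break 3  [load 210/260]
5 commercial breaks opened.

5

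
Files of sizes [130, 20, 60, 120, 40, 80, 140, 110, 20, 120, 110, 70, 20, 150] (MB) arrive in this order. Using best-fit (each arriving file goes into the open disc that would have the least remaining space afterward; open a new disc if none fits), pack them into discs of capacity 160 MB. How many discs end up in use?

9

  130 → disc 1 (new)  [load 130/160]
  20 → disc 1  [load 150/160]
  60 → disc 2 (new)  [load 60/160]
  120 → disc 3 (new)  [load 120/160]
  40 → disc 3  [load 160/160]
  80 → disc 2  [load 140/160]
  140 → disc 4 (new)  [load 140/160]
  110 → disc 5 (new)  [load 110/160]
  20 → disc 2  [load 160/160]
  120 → disc 6 (new)  [load 120/160]
  110 → disc 7 (new)  [load 110/160]
  70 → disc 8 (new)  [load 70/160]
  20 → disc 4  [load 160/160]
  150 → disc 9 (new)  [load 150/160]
9 discs opened.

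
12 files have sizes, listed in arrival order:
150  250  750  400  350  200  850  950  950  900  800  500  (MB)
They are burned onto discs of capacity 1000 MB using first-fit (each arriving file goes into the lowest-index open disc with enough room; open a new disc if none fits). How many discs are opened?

  150 → disc 1 (new)  [load 150/1000]
  250 → disc 1  [load 400/1000]
  750 → disc 2 (new)  [load 750/1000]
  400 → disc 1  [load 800/1000]
  350 → disc 3 (new)  [load 350/1000]
  200 → disc 1  [load 1000/1000]
  850 → disc 4 (new)  [load 850/1000]
  950 → disc 5 (new)  [load 950/1000]
  950 → disc 6 (new)  [load 950/1000]
  900 → disc 7 (new)  [load 900/1000]
  800 → disc 8 (new)  [load 800/1000]
  500 → disc 3  [load 850/1000]
8 discs opened.

8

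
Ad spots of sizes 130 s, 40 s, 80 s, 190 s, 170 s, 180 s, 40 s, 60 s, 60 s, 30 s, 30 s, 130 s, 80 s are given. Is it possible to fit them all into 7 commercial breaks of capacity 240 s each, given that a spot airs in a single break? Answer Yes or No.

Yes

A valid assignment using 6 commercial breaks:
  break 1: 190 + 40 = 230
  break 2: 180 + 60 = 240
  break 3: 170 + 60 = 230
  break 4: 130 + 80 + 30 = 240
  break 5: 130 + 80 + 30 = 240
  break 6: 40 = 40
That uses only 6 ≤ 7, so 7 commercial breaks are enough.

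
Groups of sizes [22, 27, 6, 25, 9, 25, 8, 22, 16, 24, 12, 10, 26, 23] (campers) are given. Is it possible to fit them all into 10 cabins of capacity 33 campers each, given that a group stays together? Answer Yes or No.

A valid assignment using 9 cabins:
  cabin 1: 27 + 6 = 33
  cabin 2: 26 = 26
  cabin 3: 25 + 8 = 33
  cabin 4: 25 = 25
  cabin 5: 24 + 9 = 33
  cabin 6: 23 + 10 = 33
  cabin 7: 22 = 22
  cabin 8: 22 = 22
  cabin 9: 16 + 12 = 28
That uses only 9 ≤ 10, so 10 cabins are enough.

Yes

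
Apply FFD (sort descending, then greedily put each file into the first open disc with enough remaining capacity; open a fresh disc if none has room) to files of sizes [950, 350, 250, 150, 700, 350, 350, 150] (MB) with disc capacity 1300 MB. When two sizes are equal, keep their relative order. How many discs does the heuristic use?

Sorted descending: 950, 700, 350, 350, 350, 250, 150, 150.
  950 → disc 1 (new)  [load 950/1300]
  700 → disc 2 (new)  [load 700/1300]
  350 → disc 1  [load 1300/1300]
  350 → disc 2  [load 1050/1300]
  350 → disc 3 (new)  [load 350/1300]
  250 → disc 2  [load 1300/1300]
  150 → disc 3  [load 500/1300]
  150 → disc 3  [load 650/1300]
3 discs opened.

3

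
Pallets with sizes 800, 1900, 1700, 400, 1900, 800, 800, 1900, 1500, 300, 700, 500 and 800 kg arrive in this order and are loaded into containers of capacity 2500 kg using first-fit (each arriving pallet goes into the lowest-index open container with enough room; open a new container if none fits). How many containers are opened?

  800 → container 1 (new)  [load 800/2500]
  1900 → container 2 (new)  [load 1900/2500]
  1700 → container 1  [load 2500/2500]
  400 → container 2  [load 2300/2500]
  1900 → container 3 (new)  [load 1900/2500]
  800 → container 4 (new)  [load 800/2500]
  800 → container 4  [load 1600/2500]
  1900 → container 5 (new)  [load 1900/2500]
  1500 → container 6 (new)  [load 1500/2500]
  300 → container 3  [load 2200/2500]
  700 → container 4  [load 2300/2500]
  500 → container 5  [load 2400/2500]
  800 → container 6  [load 2300/2500]
6 containers opened.

6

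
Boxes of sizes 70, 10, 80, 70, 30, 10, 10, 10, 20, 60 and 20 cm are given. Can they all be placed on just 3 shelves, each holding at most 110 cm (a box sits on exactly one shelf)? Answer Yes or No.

Total = 390 cm; ⌈390/110⌉ = 4.
At least 4 shelves are required, but only 3 are allowed.

No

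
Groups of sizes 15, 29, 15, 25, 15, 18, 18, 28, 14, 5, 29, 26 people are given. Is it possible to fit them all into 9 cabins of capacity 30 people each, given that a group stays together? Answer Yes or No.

A valid assignment using 9 cabins:
  cabin 1: 29 = 29
  cabin 2: 29 = 29
  cabin 3: 28 = 28
  cabin 4: 26 = 26
  cabin 5: 25 + 5 = 30
  cabin 6: 18 = 18
  cabin 7: 18 = 18
  cabin 8: 15 + 15 = 30
  cabin 9: 15 + 14 = 29
Every load is within 30 people, so 9 cabins suffice.

Yes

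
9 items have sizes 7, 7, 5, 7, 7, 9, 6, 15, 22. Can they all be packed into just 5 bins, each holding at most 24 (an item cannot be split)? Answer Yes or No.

Yes

A valid assignment using 4 bins:
  bin 1: 22 = 22
  bin 2: 15 + 9 = 24
  bin 3: 7 + 7 + 7 = 21
  bin 4: 7 + 6 + 5 = 18
That uses only 4 ≤ 5, so 5 bins are enough.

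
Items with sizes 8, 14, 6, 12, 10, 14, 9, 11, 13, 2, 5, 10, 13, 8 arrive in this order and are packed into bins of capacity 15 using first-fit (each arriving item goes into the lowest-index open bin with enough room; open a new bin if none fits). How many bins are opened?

11

  8 → bin 1 (new)  [load 8/15]
  14 → bin 2 (new)  [load 14/15]
  6 → bin 1  [load 14/15]
  12 → bin 3 (new)  [load 12/15]
  10 → bin 4 (new)  [load 10/15]
  14 → bin 5 (new)  [load 14/15]
  9 → bin 6 (new)  [load 9/15]
  11 → bin 7 (new)  [load 11/15]
  13 → bin 8 (new)  [load 13/15]
  2 → bin 3  [load 14/15]
  5 → bin 4  [load 15/15]
  10 → bin 9 (new)  [load 10/15]
  13 → bin 10 (new)  [load 13/15]
  8 → bin 11 (new)  [load 8/15]
11 bins opened.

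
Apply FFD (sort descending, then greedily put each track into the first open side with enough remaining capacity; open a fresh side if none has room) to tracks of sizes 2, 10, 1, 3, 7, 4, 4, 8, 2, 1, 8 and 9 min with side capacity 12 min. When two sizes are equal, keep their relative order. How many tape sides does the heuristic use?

Sorted descending: 10, 9, 8, 8, 7, 4, 4, 3, 2, 2, 1, 1.
  10 → side 1 (new)  [load 10/12]
  9 → side 2 (new)  [load 9/12]
  8 → side 3 (new)  [load 8/12]
  8 → side 4 (new)  [load 8/12]
  7 → side 5 (new)  [load 7/12]
  4 → side 3  [load 12/12]
  4 → side 4  [load 12/12]
  3 → side 2  [load 12/12]
  2 → side 1  [load 12/12]
  2 → side 5  [load 9/12]
  1 → side 5  [load 10/12]
  1 → side 5  [load 11/12]
5 tape sides opened.

5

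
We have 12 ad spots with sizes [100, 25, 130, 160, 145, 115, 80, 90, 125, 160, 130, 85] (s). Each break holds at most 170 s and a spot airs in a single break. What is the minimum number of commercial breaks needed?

10

Total = 160 + 160 + 145 + 130 + 130 + 125 + 115 + 100 + 90 + 85 + 80 + 25 = 1345 s.
Lower bound: ⌈1345/170⌉ = 8 commercial breaks.
Also, 9 ad spots each exceed 85 s, and no two of those can share a break, so at least 9 commercial breaks are needed.
A packing using 10 commercial breaks:
  break 1: 160 = 160
  break 2: 160 = 160
  break 3: 145 + 25 = 170
  break 4: 130 = 130
  break 5: 130 = 130
  break 6: 125 = 125
  break 7: 115 = 115
  break 8: 100 = 100
  break 9: 90 + 80 = 170
  break 10: 85 = 85
No arrangement into 9 commercial breaks stays within capacity, so 10 is optimal.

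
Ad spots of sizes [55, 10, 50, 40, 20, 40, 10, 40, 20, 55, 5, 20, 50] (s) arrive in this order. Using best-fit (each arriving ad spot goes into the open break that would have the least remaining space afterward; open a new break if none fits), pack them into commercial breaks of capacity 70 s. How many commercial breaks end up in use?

  55 → break 1 (new)  [load 55/70]
  10 → break 1  [load 65/70]
  50 → break 2 (new)  [load 50/70]
  40 → break 3 (new)  [load 40/70]
  20 → break 2  [load 70/70]
  40 → break 4 (new)  [load 40/70]
  10 → break 3  [load 50/70]
  40 → break 5 (new)  [load 40/70]
  20 → break 3  [load 70/70]
  55 → break 6 (new)  [load 55/70]
  5 → break 1  [load 70/70]
  20 → break 4  [load 60/70]
  50 → break 7 (new)  [load 50/70]
7 commercial breaks opened.

7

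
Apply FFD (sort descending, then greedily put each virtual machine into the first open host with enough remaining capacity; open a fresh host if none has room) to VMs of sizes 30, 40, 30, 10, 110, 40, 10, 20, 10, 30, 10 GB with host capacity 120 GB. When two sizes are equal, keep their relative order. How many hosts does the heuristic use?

3

Sorted descending: 110, 40, 40, 30, 30, 30, 20, 10, 10, 10, 10.
  110 → host 1 (new)  [load 110/120]
  40 → host 2 (new)  [load 40/120]
  40 → host 2  [load 80/120]
  30 → host 2  [load 110/120]
  30 → host 3 (new)  [load 30/120]
  30 → host 3  [load 60/120]
  20 → host 3  [load 80/120]
  10 → host 1  [load 120/120]
  10 → host 2  [load 120/120]
  10 → host 3  [load 90/120]
  10 → host 3  [load 100/120]
3 hosts opened.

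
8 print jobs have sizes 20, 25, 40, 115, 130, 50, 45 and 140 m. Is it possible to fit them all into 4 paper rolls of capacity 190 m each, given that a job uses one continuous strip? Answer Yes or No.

Yes

A valid assignment using 3 paper rolls:
  roll 1: 140 + 50 = 190
  roll 2: 130 + 40 + 20 = 190
  roll 3: 115 + 45 + 25 = 185
That uses only 3 ≤ 4, so 4 paper rolls are enough.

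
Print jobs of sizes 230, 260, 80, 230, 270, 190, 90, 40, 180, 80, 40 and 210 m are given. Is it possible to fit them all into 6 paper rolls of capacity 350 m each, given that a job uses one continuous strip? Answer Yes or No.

No

Total = 1900 m; ⌈1900/350⌉ = 6.
7 print jobs each exceed half the capacity and cannot share a roll, forcing at least 7 paper rolls.
At least 7 paper rolls are required, but only 6 are allowed.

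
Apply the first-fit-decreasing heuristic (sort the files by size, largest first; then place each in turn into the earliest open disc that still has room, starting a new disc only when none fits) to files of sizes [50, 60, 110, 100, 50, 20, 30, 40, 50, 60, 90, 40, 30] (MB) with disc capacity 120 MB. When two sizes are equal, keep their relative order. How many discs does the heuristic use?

Sorted descending: 110, 100, 90, 60, 60, 50, 50, 50, 40, 40, 30, 30, 20.
  110 → disc 1 (new)  [load 110/120]
  100 → disc 2 (new)  [load 100/120]
  90 → disc 3 (new)  [load 90/120]
  60 → disc 4 (new)  [load 60/120]
  60 → disc 4  [load 120/120]
  50 → disc 5 (new)  [load 50/120]
  50 → disc 5  [load 100/120]
  50 → disc 6 (new)  [load 50/120]
  40 → disc 6  [load 90/120]
  40 → disc 7 (new)  [load 40/120]
  30 → disc 3  [load 120/120]
  30 → disc 6  [load 120/120]
  20 → disc 2  [load 120/120]
7 discs opened.

7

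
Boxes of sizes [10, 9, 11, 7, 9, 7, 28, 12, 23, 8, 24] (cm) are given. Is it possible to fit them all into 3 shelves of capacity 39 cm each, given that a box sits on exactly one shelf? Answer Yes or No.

Total = 148 cm; ⌈148/39⌉ = 4.
At least 4 shelves are required, but only 3 are allowed.

No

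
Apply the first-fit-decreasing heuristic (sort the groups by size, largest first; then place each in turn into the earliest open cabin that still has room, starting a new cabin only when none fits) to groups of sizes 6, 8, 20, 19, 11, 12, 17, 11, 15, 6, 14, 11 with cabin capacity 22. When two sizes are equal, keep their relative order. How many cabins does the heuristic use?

Sorted descending: 20, 19, 17, 15, 14, 12, 11, 11, 11, 8, 6, 6.
  20 → cabin 1 (new)  [load 20/22]
  19 → cabin 2 (new)  [load 19/22]
  17 → cabin 3 (new)  [load 17/22]
  15 → cabin 4 (new)  [load 15/22]
  14 → cabin 5 (new)  [load 14/22]
  12 → cabin 6 (new)  [load 12/22]
  11 → cabin 7 (new)  [load 11/22]
  11 → cabin 7  [load 22/22]
  11 → cabin 8 (new)  [load 11/22]
  8 → cabin 5  [load 22/22]
  6 → cabin 4  [load 21/22]
  6 → cabin 6  [load 18/22]
8 cabins opened.

8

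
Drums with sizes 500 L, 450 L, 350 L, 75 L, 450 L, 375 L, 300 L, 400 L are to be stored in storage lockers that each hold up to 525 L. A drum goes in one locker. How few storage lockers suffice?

7

Total = 500 + 450 + 450 + 400 + 375 + 350 + 300 + 75 = 2900 L.
Lower bound: ⌈2900/525⌉ = 6 storage lockers.
Also, 7 drums each exceed 525/2 L, and no two of those can share a locker, so at least 7 storage lockers are needed.
A packing using 7 storage lockers:
  locker 1: 500 = 500
  locker 2: 450 + 75 = 525
  locker 3: 450 = 450
  locker 4: 400 = 400
  locker 5: 375 = 375
  locker 6: 350 = 350
  locker 7: 300 = 300
This matches the lower bound, so 7 is optimal.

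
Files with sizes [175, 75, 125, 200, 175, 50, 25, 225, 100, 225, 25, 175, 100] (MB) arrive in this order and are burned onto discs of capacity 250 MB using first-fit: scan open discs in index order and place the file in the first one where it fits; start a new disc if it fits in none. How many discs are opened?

8

  175 → disc 1 (new)  [load 175/250]
  75 → disc 1  [load 250/250]
  125 → disc 2 (new)  [load 125/250]
  200 → disc 3 (new)  [load 200/250]
  175 → disc 4 (new)  [load 175/250]
  50 → disc 2  [load 175/250]
  25 → disc 2  [load 200/250]
  225 → disc 5 (new)  [load 225/250]
  100 → disc 6 (new)  [load 100/250]
  225 → disc 7 (new)  [load 225/250]
  25 → disc 2  [load 225/250]
  175 → disc 8 (new)  [load 175/250]
  100 → disc 6  [load 200/250]
8 discs opened.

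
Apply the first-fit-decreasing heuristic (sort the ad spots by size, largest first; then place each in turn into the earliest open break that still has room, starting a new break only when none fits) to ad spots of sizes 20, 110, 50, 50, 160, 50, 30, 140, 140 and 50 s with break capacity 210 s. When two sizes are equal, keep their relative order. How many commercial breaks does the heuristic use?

Sorted descending: 160, 140, 140, 110, 50, 50, 50, 50, 30, 20.
  160 → break 1 (new)  [load 160/210]
  140 → break 2 (new)  [load 140/210]
  140 → break 3 (new)  [load 140/210]
  110 → break 4 (new)  [load 110/210]
  50 → break 1  [load 210/210]
  50 → break 2  [load 190/210]
  50 → break 3  [load 190/210]
  50 → break 4  [load 160/210]
  30 → break 4  [load 190/210]
  20 → break 2  [load 210/210]
4 commercial breaks opened.

4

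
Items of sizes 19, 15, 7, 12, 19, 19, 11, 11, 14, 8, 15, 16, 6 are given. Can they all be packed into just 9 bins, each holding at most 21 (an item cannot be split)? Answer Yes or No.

No

Total = 172; ⌈172/21⌉ = 9.
10 items each exceed half the capacity and cannot share a bin, forcing at least 10 bins.
At least 10 bins are required, but only 9 are allowed.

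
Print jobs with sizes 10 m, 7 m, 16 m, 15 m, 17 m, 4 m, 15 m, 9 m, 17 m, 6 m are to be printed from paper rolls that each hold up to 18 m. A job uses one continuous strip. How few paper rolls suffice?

Total = 17 + 17 + 16 + 15 + 15 + 10 + 9 + 7 + 6 + 4 = 116 m.
Lower bound: ⌈116/18⌉ = 7 paper rolls.
A packing using 8 paper rolls:
  roll 1: 17 = 17
  roll 2: 17 = 17
  roll 3: 16 = 16
  roll 4: 15 = 15
  roll 5: 15 = 15
  roll 6: 10 + 7 = 17
  roll 7: 9 + 6 = 15
  roll 8: 4 = 4
No arrangement into 7 paper rolls stays within capacity, so 8 is optimal.

8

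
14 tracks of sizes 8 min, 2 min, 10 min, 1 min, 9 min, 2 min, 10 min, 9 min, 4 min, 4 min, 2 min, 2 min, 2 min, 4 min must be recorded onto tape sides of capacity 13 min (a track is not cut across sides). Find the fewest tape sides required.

Total = 10 + 10 + 9 + 9 + 8 + 4 + 4 + 4 + 2 + 2 + 2 + 2 + 2 + 1 = 69 min.
Lower bound: ⌈69/13⌉ = 6 tape sides.
A packing using 6 tape sides:
  side 1: 10 + 2 + 1 = 13
  side 2: 10 + 2 = 12
  side 3: 9 + 4 = 13
  side 4: 9 + 4 = 13
  side 5: 8 + 4 = 12
  side 6: 2 + 2 + 2 = 6
This matches the lower bound, so 6 is optimal.

6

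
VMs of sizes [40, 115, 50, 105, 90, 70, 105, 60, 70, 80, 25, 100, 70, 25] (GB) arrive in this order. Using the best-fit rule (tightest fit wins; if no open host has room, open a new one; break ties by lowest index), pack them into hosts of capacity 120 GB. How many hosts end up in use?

  40 → host 1 (new)  [load 40/120]
  115 → host 2 (new)  [load 115/120]
  50 → host 1  [load 90/120]
  105 → host 3 (new)  [load 105/120]
  90 → host 4 (new)  [load 90/120]
  70 → host 5 (new)  [load 70/120]
  105 → host 6 (new)  [load 105/120]
  60 → host 7 (new)  [load 60/120]
  70 → host 8 (new)  [load 70/120]
  80 → host 9 (new)  [load 80/120]
  25 → host 1  [load 115/120]
  100 → host 10 (new)  [load 100/120]
  70 → host 11 (new)  [load 70/120]
  25 → host 4  [load 115/120]
11 hosts opened.

11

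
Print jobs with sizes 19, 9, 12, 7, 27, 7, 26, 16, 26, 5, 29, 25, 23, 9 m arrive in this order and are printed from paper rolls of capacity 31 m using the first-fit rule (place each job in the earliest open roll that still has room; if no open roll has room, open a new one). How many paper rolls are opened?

9

  19 → roll 1 (new)  [load 19/31]
  9 → roll 1  [load 28/31]
  12 → roll 2 (new)  [load 12/31]
  7 → roll 2  [load 19/31]
  27 → roll 3 (new)  [load 27/31]
  7 → roll 2  [load 26/31]
  26 → roll 4 (new)  [load 26/31]
  16 → roll 5 (new)  [load 16/31]
  26 → roll 6 (new)  [load 26/31]
  5 → roll 2  [load 31/31]
  29 → roll 7 (new)  [load 29/31]
  25 → roll 8 (new)  [load 25/31]
  23 → roll 9 (new)  [load 23/31]
  9 → roll 5  [load 25/31]
9 paper rolls opened.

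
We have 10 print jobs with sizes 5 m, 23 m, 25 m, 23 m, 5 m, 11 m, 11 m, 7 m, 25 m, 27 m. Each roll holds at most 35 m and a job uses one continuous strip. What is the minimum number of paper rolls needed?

5

Total = 27 + 25 + 25 + 23 + 23 + 11 + 11 + 7 + 5 + 5 = 162 m.
Lower bound: ⌈162/35⌉ = 5 paper rolls.
A packing using 5 paper rolls:
  roll 1: 27 + 7 = 34
  roll 2: 25 + 5 + 5 = 35
  roll 3: 25 = 25
  roll 4: 23 + 11 = 34
  roll 5: 23 + 11 = 34
This matches the lower bound, so 5 is optimal.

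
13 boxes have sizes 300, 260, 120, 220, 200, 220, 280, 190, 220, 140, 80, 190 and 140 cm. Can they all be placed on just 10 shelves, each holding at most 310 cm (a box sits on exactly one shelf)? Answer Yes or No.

A valid assignment using 10 shelves:
  shelf 1: 300 = 300
  shelf 2: 280 = 280
  shelf 3: 260 = 260
  shelf 4: 220 + 80 = 300
  shelf 5: 220 = 220
  shelf 6: 220 = 220
  shelf 7: 200 = 200
  shelf 8: 190 + 120 = 310
  shelf 9: 190 = 190
  shelf 10: 140 + 140 = 280
Every load is within 310 cm, so 10 shelves suffice.

Yes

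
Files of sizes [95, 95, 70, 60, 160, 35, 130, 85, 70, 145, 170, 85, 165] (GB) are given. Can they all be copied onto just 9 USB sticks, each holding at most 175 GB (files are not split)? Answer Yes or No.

A valid assignment using 9 USB sticks:
  USB stick 1: 170 = 170
  USB stick 2: 165 = 165
  USB stick 3: 160 = 160
  USB stick 4: 145 = 145
  USB stick 5: 130 + 35 = 165
  USB stick 6: 95 + 70 = 165
  USB stick 7: 95 + 70 = 165
  USB stick 8: 85 + 85 = 170
  USB stick 9: 60 = 60
Every load is within 175 GB, so 9 USB sticks suffice.

Yes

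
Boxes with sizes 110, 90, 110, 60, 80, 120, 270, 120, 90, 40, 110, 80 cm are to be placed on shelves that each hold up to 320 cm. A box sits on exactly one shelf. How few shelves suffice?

Total = 270 + 120 + 120 + 110 + 110 + 110 + 90 + 90 + 80 + 80 + 60 + 40 = 1280 cm.
Lower bound: ⌈1280/320⌉ = 4 shelves.
A packing using 5 shelves:
  shelf 1: 270 + 40 = 310
  shelf 2: 120 + 120 + 80 = 320
  shelf 3: 110 + 110 + 90 = 310
  shelf 4: 110 + 90 + 80 = 280
  shelf 5: 60 = 60
No arrangement into 4 shelves stays within capacity, so 5 is optimal.

5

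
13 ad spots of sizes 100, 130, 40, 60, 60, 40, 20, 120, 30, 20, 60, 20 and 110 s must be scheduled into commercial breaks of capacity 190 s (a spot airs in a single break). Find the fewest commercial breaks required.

5

Total = 130 + 120 + 110 + 100 + 60 + 60 + 60 + 40 + 40 + 30 + 20 + 20 + 20 = 810 s.
Lower bound: ⌈810/190⌉ = 5 commercial breaks.
A packing using 5 commercial breaks:
  break 1: 130 + 60 = 190
  break 2: 120 + 60 = 180
  break 3: 110 + 60 + 20 = 190
  break 4: 100 + 40 + 40 = 180
  break 5: 30 + 20 + 20 = 70
This matches the lower bound, so 5 is optimal.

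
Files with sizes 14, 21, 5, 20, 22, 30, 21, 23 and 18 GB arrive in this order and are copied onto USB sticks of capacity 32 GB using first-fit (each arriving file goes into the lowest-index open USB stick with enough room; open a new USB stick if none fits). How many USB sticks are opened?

  14 → USB stick 1 (new)  [load 14/32]
  21 → USB stick 2 (new)  [load 21/32]
  5 → USB stick 1  [load 19/32]
  20 → USB stick 3 (new)  [load 20/32]
  22 → USB stick 4 (new)  [load 22/32]
  30 → USB stick 5 (new)  [load 30/32]
  21 → USB stick 6 (new)  [load 21/32]
  23 → USB stick 7 (new)  [load 23/32]
  18 → USB stick 8 (new)  [load 18/32]
8 USB sticks opened.

8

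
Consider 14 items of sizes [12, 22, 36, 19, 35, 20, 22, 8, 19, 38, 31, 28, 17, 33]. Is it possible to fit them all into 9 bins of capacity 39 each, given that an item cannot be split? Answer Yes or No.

No

Total = 340; ⌈340/39⌉ = 9.
The bound of 9 does not rule out 9, but exhaustive search shows no assignment into 9 bins of capacity 39 exists — the minimum is 10.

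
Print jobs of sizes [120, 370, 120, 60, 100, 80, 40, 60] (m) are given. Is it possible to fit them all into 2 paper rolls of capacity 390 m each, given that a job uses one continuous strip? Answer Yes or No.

Total = 950 m; ⌈950/390⌉ = 3.
At least 3 paper rolls are required, but only 2 are allowed.

No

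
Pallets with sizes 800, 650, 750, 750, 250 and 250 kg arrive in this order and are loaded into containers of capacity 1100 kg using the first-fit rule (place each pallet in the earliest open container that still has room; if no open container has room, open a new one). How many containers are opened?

  800 → container 1 (new)  [load 800/1100]
  650 → container 2 (new)  [load 650/1100]
  750 → container 3 (new)  [load 750/1100]
  750 → container 4 (new)  [load 750/1100]
  250 → container 1  [load 1050/1100]
  250 → container 2  [load 900/1100]
4 containers opened.

4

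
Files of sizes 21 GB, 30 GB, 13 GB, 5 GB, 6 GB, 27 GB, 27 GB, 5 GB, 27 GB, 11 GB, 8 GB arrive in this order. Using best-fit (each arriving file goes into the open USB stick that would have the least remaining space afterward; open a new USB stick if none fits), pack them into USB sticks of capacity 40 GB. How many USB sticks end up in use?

5

  21 → USB stick 1 (new)  [load 21/40]
  30 → USB stick 2 (new)  [load 30/40]
  13 → USB stick 1  [load 34/40]
  5 → USB stick 1  [load 39/40]
  6 → USB stick 2  [load 36/40]
  27 → USB stick 3 (new)  [load 27/40]
  27 → USB stick 4 (new)  [load 27/40]
  5 → USB stick 3  [load 32/40]
  27 → USB stick 5 (new)  [load 27/40]
  11 → USB stick 4  [load 38/40]
  8 → USB stick 3  [load 40/40]
5 USB sticks opened.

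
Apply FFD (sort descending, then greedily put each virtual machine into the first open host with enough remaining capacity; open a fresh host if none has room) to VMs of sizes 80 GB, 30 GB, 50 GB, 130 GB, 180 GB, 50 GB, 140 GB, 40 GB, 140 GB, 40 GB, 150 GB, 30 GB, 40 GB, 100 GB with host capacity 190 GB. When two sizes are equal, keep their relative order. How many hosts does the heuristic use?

Sorted descending: 180, 150, 140, 140, 130, 100, 80, 50, 50, 40, 40, 40, 30, 30.
  180 → host 1 (new)  [load 180/190]
  150 → host 2 (new)  [load 150/190]
  140 → host 3 (new)  [load 140/190]
  140 → host 4 (new)  [load 140/190]
  130 → host 5 (new)  [load 130/190]
  100 → host 6 (new)  [load 100/190]
  80 → host 6  [load 180/190]
  50 → host 3  [load 190/190]
  50 → host 4  [load 190/190]
  40 → host 2  [load 190/190]
  40 → host 5  [load 170/190]
  40 → host 7 (new)  [load 40/190]
  30 → host 7  [load 70/190]
  30 → host 7  [load 100/190]
7 hosts opened.

7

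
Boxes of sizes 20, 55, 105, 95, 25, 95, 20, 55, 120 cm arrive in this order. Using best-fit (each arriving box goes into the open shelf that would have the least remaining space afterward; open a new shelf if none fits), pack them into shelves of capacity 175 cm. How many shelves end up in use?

4

  20 → shelf 1 (new)  [load 20/175]
  55 → shelf 1  [load 75/175]
  105 → shelf 2 (new)  [load 105/175]
  95 → shelf 1  [load 170/175]
  25 → shelf 2  [load 130/175]
  95 → shelf 3 (new)  [load 95/175]
  20 → shelf 2  [load 150/175]
  55 → shelf 3  [load 150/175]
  120 → shelf 4 (new)  [load 120/175]
4 shelves opened.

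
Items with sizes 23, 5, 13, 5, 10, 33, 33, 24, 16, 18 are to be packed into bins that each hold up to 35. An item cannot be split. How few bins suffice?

Total = 33 + 33 + 24 + 23 + 18 + 16 + 13 + 10 + 5 + 5 = 180.
Lower bound: ⌈180/35⌉ = 6 bins.
A packing using 6 bins:
  bin 1: 33 = 33
  bin 2: 33 = 33
  bin 3: 24 + 10 = 34
  bin 4: 23 + 5 + 5 = 33
  bin 5: 18 + 16 = 34
  bin 6: 13 = 13
This matches the lower bound, so 6 is optimal.

6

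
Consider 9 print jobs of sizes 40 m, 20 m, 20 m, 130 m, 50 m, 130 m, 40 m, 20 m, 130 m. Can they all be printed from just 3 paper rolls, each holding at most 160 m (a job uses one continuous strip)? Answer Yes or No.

No

Total = 580 m; ⌈580/160⌉ = 4.
At least 4 paper rolls are required, but only 3 are allowed.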